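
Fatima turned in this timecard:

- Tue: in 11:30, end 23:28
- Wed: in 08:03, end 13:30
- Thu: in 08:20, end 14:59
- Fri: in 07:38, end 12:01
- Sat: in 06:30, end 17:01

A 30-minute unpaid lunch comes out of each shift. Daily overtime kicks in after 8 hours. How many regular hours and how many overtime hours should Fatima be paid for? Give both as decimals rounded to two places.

Regular 30.98 hours, overtime 5.48 hours

Tue: 11:30–23:28 = 11 h 58 min; less 30 min break → 11 h 28 min
Wed: 08:03–13:30 = 5 h 27 min; less 30 min break → 4 h 57 min
Thu: 08:20–14:59 = 6 h 39 min; less 30 min break → 6 h 9 min
Fri: 07:38–12:01 = 4 h 23 min; less 30 min break → 3 h 53 min
Sat: 06:30–17:01 = 10 h 31 min; less 30 min break → 10 h 1 min
Tue reg 8 h 0 min / OT 3 h 28 min; Wed reg 4 h 57 min / OT 0 h 0 min; Thu reg 6 h 9 min / OT 0 h 0 min; Fri reg 3 h 53 min / OT 0 h 0 min; Sat reg 8 h 0 min / OT 2 h 1 min.
Totals: regular 30 h 59 min, overtime 5 h 29 min.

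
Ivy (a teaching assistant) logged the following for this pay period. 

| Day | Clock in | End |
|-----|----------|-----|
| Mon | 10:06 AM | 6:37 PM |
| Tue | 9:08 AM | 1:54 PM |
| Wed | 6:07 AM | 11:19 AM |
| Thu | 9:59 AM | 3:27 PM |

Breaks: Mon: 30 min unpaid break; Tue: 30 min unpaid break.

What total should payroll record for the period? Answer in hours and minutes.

Mon: 10:06 AM–6:37 PM = 8 h 31 min; less 30 min break → 8 h 1 min
Tue: 9:08 AM–1:54 PM = 4 h 46 min; less 30 min break → 4 h 16 min
Wed: 6:07 AM–11:19 AM = 5 h 12 min
Thu: 9:59 AM–3:27 PM = 5 h 28 min
Total: 8 h 1 min + 4 h 16 min + 5 h 12 min + 5 h 28 min = 22 h 57 min.

22 h 57 min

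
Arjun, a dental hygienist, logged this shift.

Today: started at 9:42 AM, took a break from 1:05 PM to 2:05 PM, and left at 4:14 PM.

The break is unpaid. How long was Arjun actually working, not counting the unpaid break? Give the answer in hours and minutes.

Today: 9:42 AM–4:14 PM = 6 h 32 min; less 60 min break → 5 h 32 min

5 h 32 min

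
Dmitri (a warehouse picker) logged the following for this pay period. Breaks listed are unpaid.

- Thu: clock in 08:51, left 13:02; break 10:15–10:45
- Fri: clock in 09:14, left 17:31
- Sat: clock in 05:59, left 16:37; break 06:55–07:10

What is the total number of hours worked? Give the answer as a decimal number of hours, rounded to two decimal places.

Thu: 08:51–13:02 = 4 h 11 min; less 30 min break → 3 h 41 min
Fri: 09:14–17:31 = 8 h 17 min
Sat: 05:59–16:37 = 10 h 38 min; less 15 min break → 10 h 23 min
Total: 3 h 41 min + 8 h 17 min + 10 h 23 min = 22 h 21 min.

22.35 hours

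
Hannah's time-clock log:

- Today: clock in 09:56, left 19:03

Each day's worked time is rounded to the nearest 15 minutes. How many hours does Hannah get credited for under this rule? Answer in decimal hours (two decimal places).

Today: 09:56–19:03 = 9 h 7 min → rounds to 9 h 0 min

9.00 hours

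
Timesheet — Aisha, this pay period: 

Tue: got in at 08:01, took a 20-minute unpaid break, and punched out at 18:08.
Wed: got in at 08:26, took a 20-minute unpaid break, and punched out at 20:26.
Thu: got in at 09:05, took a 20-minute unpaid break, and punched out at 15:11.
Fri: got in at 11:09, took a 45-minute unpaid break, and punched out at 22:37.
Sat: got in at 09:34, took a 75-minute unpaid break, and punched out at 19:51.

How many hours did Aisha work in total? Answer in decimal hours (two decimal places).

Tue: 08:01–18:08 = 10 h 7 min; less 20 min break → 9 h 47 min
Wed: 08:26–20:26 = 12 h 0 min; less 20 min break → 11 h 40 min
Thu: 09:05–15:11 = 6 h 6 min; less 20 min break → 5 h 46 min
Fri: 11:09–22:37 = 11 h 28 min; less 45 min break → 10 h 43 min
Sat: 09:34–19:51 = 10 h 17 min; less 75 min break → 9 h 2 min
Total: 9 h 47 min + 11 h 40 min + 5 h 46 min + 10 h 43 min + 9 h 2 min = 46 h 58 min.

46.97 hours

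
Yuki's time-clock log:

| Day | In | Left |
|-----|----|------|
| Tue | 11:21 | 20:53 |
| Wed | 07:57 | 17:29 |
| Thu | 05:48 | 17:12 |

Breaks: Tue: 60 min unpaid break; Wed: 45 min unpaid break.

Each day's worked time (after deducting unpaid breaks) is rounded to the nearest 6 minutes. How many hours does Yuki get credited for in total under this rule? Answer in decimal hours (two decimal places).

Tue: 11:21–20:53 = 9 h 32 min − 60 min = 8 h 32 min → rounds to 8 h 30 min
Wed: 07:57–17:29 = 9 h 32 min − 45 min = 8 h 47 min → rounds to 8 h 48 min
Thu: 05:48–17:12 = 11 h 24 min → rounds to 11 h 24 min
Total credited: 28 h 42 min.

28.70 hours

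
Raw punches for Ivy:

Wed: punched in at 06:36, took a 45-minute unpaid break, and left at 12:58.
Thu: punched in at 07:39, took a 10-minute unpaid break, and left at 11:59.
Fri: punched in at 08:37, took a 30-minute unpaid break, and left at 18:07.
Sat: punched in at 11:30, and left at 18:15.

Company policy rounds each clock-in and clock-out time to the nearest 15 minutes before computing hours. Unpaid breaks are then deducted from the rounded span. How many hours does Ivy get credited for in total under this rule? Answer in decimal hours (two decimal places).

Wed: in 06:36→06:30, out 12:58→13:00; 6 h 30 min − 45 min = 5 h 45 min
Thu: in 07:39→07:45, out 11:59→12:00; 4 h 15 min − 10 min = 4 h 5 min
Fri: in 08:37→08:30, out 18:07→18:00; 9 h 30 min − 30 min = 9 h 0 min
Sat: in 11:30→11:30, out 18:15→18:15; 6 h 45 min
Total credited: 25 h 35 min.

25.58 hours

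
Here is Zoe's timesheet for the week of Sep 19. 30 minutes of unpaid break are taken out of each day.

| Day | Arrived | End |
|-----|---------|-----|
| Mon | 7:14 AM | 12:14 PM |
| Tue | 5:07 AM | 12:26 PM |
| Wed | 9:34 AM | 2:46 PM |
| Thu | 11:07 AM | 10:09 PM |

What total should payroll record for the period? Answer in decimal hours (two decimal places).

26.55 hours

Mon: 7:14 AM–12:14 PM = 5 h 0 min; less 30 min break → 4 h 30 min
Tue: 5:07 AM–12:26 PM = 7 h 19 min; less 30 min break → 6 h 49 min
Wed: 9:34 AM–2:46 PM = 5 h 12 min; less 30 min break → 4 h 42 min
Thu: 11:07 AM–10:09 PM = 11 h 2 min; less 30 min break → 10 h 32 min
Total: 4 h 30 min + 6 h 49 min + 4 h 42 min + 10 h 32 min = 26 h 33 min.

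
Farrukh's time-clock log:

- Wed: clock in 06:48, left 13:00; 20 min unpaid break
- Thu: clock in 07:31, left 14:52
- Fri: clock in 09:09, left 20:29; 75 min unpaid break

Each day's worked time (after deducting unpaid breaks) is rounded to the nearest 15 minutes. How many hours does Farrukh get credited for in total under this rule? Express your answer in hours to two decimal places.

Wed: 06:48–13:00 = 6 h 12 min − 20 min = 5 h 52 min → rounds to 5 h 45 min
Thu: 07:31–14:52 = 7 h 21 min → rounds to 7 h 15 min
Fri: 09:09–20:29 = 11 h 20 min − 75 min = 10 h 5 min → rounds to 10 h 0 min
Total credited: 23 h 0 min.

23.00 hours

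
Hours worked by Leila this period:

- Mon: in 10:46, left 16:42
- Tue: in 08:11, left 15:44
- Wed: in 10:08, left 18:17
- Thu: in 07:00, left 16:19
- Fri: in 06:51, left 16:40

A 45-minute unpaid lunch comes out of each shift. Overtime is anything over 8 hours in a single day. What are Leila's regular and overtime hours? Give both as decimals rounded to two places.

Mon: 10:46–16:42 = 5 h 56 min; less 45 min break → 5 h 11 min
Tue: 08:11–15:44 = 7 h 33 min; less 45 min break → 6 h 48 min
Wed: 10:08–18:17 = 8 h 9 min; less 45 min break → 7 h 24 min
Thu: 07:00–16:19 = 9 h 19 min; less 45 min break → 8 h 34 min
Fri: 06:51–16:40 = 9 h 49 min; less 45 min break → 9 h 4 min
Mon reg 5 h 11 min / OT 0 h 0 min; Tue reg 6 h 48 min / OT 0 h 0 min; Wed reg 7 h 24 min / OT 0 h 0 min; Thu reg 8 h 0 min / OT 0 h 34 min; Fri reg 8 h 0 min / OT 1 h 4 min.
Totals: regular 35 h 23 min, overtime 1 h 38 min.

Regular 35.38 hours, overtime 1.63 hours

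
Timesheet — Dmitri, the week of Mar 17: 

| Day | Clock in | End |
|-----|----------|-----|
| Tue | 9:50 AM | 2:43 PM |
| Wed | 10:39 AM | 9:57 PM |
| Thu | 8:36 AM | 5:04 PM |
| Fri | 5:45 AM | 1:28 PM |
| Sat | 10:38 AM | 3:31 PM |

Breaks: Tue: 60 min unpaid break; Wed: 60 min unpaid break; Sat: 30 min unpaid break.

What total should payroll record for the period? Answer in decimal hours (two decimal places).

Tue: 9:50 AM–2:43 PM = 4 h 53 min; less 60 min break → 3 h 53 min
Wed: 10:39 AM–9:57 PM = 11 h 18 min; less 60 min break → 10 h 18 min
Thu: 8:36 AM–5:04 PM = 8 h 28 min
Fri: 5:45 AM–1:28 PM = 7 h 43 min
Sat: 10:38 AM–3:31 PM = 4 h 53 min; less 30 min break → 4 h 23 min
Total: 3 h 53 min + 10 h 18 min + 8 h 28 min + 7 h 43 min + 4 h 23 min = 34 h 45 min.

34.75 hours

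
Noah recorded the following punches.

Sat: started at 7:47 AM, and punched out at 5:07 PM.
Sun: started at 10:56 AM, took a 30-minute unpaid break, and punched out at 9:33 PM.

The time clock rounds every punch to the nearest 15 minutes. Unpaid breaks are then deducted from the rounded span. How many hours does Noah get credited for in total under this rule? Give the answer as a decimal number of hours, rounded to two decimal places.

Sat: in 7:47 AM→7:45 AM, out 5:07 PM→5:00 PM; 9 h 15 min
Sun: in 10:56 AM→11:00 AM, out 9:33 PM→9:30 PM; 10 h 30 min − 30 min = 10 h 0 min
Total credited: 19 h 15 min.

19.25 hours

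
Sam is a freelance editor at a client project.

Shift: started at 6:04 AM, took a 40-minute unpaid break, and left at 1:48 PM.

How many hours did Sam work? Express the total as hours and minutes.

Shift: 6:04 AM–1:48 PM = 7 h 44 min; less 40 min break → 7 h 4 min

7 h 4 min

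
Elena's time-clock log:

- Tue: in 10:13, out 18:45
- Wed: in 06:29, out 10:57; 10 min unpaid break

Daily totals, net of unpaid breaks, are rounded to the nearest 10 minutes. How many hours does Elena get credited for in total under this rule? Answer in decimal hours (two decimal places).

Tue: 10:13–18:45 = 8 h 32 min → rounds to 8 h 30 min
Wed: 06:29–10:57 = 4 h 28 min − 10 min = 4 h 18 min → rounds to 4 h 20 min
Total credited: 12 h 50 min.

12.83 hours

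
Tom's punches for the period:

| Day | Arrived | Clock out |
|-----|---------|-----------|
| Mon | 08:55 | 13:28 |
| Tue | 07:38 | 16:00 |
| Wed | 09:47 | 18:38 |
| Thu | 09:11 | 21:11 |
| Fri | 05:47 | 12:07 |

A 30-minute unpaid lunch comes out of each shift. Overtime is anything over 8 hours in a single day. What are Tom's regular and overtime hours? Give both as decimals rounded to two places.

Mon: 08:55–13:28 = 4 h 33 min; less 30 min break → 4 h 3 min
Tue: 07:38–16:00 = 8 h 22 min; less 30 min break → 7 h 52 min
Wed: 09:47–18:38 = 8 h 51 min; less 30 min break → 8 h 21 min
Thu: 09:11–21:11 = 12 h 0 min; less 30 min break → 11 h 30 min
Fri: 05:47–12:07 = 6 h 20 min; less 30 min break → 5 h 50 min
Mon reg 4 h 3 min / OT 0 h 0 min; Tue reg 7 h 52 min / OT 0 h 0 min; Wed reg 8 h 0 min / OT 0 h 21 min; Thu reg 8 h 0 min / OT 3 h 30 min; Fri reg 5 h 50 min / OT 0 h 0 min.
Totals: regular 33 h 45 min, overtime 3 h 51 min.

Regular 33.75 hours, overtime 3.85 hours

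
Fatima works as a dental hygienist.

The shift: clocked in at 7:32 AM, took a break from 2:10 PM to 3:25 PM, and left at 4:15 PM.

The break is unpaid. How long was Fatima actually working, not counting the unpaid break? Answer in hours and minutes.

The shift: 7:32 AM–4:15 PM = 8 h 43 min; less 75 min break → 7 h 28 min

7 h 28 min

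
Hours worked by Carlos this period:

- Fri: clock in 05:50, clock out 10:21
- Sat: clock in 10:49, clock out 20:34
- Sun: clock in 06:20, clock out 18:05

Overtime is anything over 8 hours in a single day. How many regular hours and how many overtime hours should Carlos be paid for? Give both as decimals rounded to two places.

Regular 20.52 hours, overtime 5.50 hours

Fri: 05:50–10:21 = 4 h 31 min
Sat: 10:49–20:34 = 9 h 45 min
Sun: 06:20–18:05 = 11 h 45 min
Fri reg 4 h 31 min / OT 0 h 0 min; Sat reg 8 h 0 min / OT 1 h 45 min; Sun reg 8 h 0 min / OT 3 h 45 min.
Totals: regular 20 h 31 min, overtime 5 h 30 min.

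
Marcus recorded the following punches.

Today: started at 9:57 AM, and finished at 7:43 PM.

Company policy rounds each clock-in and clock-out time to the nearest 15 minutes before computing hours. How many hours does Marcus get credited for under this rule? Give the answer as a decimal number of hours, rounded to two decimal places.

9.75 hours

Today: in 9:57 AM→10:00 AM, out 7:43 PM→7:45 PM; 9 h 45 min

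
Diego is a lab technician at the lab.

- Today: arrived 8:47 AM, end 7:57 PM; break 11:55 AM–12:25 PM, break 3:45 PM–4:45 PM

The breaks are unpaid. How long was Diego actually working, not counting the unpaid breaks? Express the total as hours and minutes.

Today: 8:47 AM–7:57 PM = 11 h 10 min; less 90 min break → 9 h 40 min

9 h 40 min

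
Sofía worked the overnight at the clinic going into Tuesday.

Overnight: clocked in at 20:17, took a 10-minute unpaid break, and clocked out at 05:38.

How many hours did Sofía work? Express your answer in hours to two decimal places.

Overnight: 20:17 → midnight = 3 h 43 min; midnight → 05:38 = 5 h 38 min; span 9 h 21 min; less 10 min break → 9 h 11 min

9.18 hours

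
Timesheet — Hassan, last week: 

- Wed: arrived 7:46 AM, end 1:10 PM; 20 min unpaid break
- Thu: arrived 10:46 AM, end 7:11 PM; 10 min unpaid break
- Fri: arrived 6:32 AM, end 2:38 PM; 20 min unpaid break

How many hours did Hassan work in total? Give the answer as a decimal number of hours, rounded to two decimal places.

21.08 hours

Wed: 7:46 AM–1:10 PM = 5 h 24 min; less 20 min break → 5 h 4 min
Thu: 10:46 AM–7:11 PM = 8 h 25 min; less 10 min break → 8 h 15 min
Fri: 6:32 AM–2:38 PM = 8 h 6 min; less 20 min break → 7 h 46 min
Total: 5 h 4 min + 8 h 15 min + 7 h 46 min = 21 h 5 min.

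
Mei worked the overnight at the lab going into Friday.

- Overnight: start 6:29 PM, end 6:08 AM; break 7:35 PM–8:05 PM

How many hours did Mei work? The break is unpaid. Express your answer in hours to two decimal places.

Overnight: 6:29 PM → midnight = 5 h 31 min; midnight → 6:08 AM = 6 h 8 min; span 11 h 39 min; less 30 min break → 11 h 9 min

11.15 hours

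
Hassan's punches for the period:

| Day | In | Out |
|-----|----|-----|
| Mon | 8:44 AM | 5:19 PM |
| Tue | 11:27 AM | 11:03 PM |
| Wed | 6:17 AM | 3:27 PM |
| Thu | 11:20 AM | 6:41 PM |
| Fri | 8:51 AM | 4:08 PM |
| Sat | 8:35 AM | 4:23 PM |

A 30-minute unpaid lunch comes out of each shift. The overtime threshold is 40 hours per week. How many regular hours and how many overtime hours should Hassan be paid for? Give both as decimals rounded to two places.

Mon: 8:44 AM–5:19 PM = 8 h 35 min; less 30 min break → 8 h 5 min
Tue: 11:27 AM–11:03 PM = 11 h 36 min; less 30 min break → 11 h 6 min
Wed: 6:17 AM–3:27 PM = 9 h 10 min; less 30 min break → 8 h 40 min
Thu: 11:20 AM–6:41 PM = 7 h 21 min; less 30 min break → 6 h 51 min
Fri: 8:51 AM–4:08 PM = 7 h 17 min; less 30 min break → 6 h 47 min
Sat: 8:35 AM–4:23 PM = 7 h 48 min; less 30 min break → 7 h 18 min
Total worked: 48 h 47 min = 48.78 h.
Threshold 40 h → overtime 8 h 47 min, regular 40 h 0 min.

Regular 40.00 hours, overtime 8.78 hours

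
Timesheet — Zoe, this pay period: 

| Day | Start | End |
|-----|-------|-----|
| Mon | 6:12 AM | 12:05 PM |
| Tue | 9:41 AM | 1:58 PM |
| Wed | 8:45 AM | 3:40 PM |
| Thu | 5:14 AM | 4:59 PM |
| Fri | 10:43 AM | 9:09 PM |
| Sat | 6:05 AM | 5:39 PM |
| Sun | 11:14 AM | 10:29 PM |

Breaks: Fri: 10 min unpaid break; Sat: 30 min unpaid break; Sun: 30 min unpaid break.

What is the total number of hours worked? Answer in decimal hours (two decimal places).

60.92 hours

Mon: 6:12 AM–12:05 PM = 5 h 53 min
Tue: 9:41 AM–1:58 PM = 4 h 17 min
Wed: 8:45 AM–3:40 PM = 6 h 55 min
Thu: 5:14 AM–4:59 PM = 11 h 45 min
Fri: 10:43 AM–9:09 PM = 10 h 26 min; less 10 min break → 10 h 16 min
Sat: 6:05 AM–5:39 PM = 11 h 34 min; less 30 min break → 11 h 4 min
Sun: 11:14 AM–10:29 PM = 11 h 15 min; less 30 min break → 10 h 45 min
Total: 5 h 53 min + 4 h 17 min + 6 h 55 min + 11 h 45 min + 10 h 16 min + 11 h 4 min + 10 h 45 min = 60 h 55 min.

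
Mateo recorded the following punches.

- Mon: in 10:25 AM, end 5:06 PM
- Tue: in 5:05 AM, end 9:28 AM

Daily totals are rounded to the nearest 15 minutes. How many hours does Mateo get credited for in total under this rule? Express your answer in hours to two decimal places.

11.25 hours

Mon: 10:25 AM–5:06 PM = 6 h 41 min → rounds to 6 h 45 min
Tue: 5:05 AM–9:28 AM = 4 h 23 min → rounds to 4 h 30 min
Total credited: 11 h 15 min.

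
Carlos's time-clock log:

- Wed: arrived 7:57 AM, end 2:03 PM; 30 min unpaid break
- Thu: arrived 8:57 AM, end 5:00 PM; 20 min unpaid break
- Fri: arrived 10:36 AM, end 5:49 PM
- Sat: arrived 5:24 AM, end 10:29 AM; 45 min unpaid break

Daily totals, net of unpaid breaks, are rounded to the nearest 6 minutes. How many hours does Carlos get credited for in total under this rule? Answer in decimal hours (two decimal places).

24.80 hours

Wed: 7:57 AM–2:03 PM = 6 h 6 min − 30 min = 5 h 36 min → rounds to 5 h 36 min
Thu: 8:57 AM–5:00 PM = 8 h 3 min − 20 min = 7 h 43 min → rounds to 7 h 42 min
Fri: 10:36 AM–5:49 PM = 7 h 13 min → rounds to 7 h 12 min
Sat: 5:24 AM–10:29 AM = 5 h 5 min − 45 min = 4 h 20 min → rounds to 4 h 18 min
Total credited: 24 h 48 min.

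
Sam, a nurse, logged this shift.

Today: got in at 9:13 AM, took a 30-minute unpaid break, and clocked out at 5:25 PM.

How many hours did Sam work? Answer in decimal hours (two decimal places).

7.70 hours

Today: 9:13 AM–5:25 PM = 8 h 12 min; less 30 min break → 7 h 42 min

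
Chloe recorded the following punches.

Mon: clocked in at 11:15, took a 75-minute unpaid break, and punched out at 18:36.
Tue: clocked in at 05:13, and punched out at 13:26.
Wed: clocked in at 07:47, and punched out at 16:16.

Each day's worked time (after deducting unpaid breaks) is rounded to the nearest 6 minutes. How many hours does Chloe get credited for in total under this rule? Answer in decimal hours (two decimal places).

Mon: 11:15–18:36 = 7 h 21 min − 75 min = 6 h 6 min → rounds to 6 h 6 min
Tue: 05:13–13:26 = 8 h 13 min → rounds to 8 h 12 min
Wed: 07:47–16:16 = 8 h 29 min → rounds to 8 h 30 min
Total credited: 22 h 48 min.

22.80 hours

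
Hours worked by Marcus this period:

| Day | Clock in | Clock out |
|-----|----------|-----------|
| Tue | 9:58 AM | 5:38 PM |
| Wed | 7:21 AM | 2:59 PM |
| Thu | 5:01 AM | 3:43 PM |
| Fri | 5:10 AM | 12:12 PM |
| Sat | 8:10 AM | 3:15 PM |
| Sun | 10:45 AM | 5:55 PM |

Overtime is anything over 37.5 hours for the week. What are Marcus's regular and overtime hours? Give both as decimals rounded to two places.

Tue: 9:58 AM–5:38 PM = 7 h 40 min
Wed: 7:21 AM–2:59 PM = 7 h 38 min
Thu: 5:01 AM–3:43 PM = 10 h 42 min
Fri: 5:10 AM–12:12 PM = 7 h 2 min
Sat: 8:10 AM–3:15 PM = 7 h 5 min
Sun: 10:45 AM–5:55 PM = 7 h 10 min
Total worked: 47 h 17 min = 47.28 h.
Threshold 37.5 h → overtime 9 h 47 min, regular 37 h 30 min.

Regular 37.50 hours, overtime 9.78 hours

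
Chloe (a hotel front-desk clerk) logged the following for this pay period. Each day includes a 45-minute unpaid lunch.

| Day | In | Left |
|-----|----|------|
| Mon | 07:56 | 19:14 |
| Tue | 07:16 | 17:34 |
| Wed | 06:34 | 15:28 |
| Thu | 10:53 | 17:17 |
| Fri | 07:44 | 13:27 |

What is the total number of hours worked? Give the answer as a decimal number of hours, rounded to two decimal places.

Mon: 07:56–19:14 = 11 h 18 min; less 45 min break → 10 h 33 min
Tue: 07:16–17:34 = 10 h 18 min; less 45 min break → 9 h 33 min
Wed: 06:34–15:28 = 8 h 54 min; less 45 min break → 8 h 9 min
Thu: 10:53–17:17 = 6 h 24 min; less 45 min break → 5 h 39 min
Fri: 07:44–13:27 = 5 h 43 min; less 45 min break → 4 h 58 min
Total: 10 h 33 min + 9 h 33 min + 8 h 9 min + 5 h 39 min + 4 h 58 min = 38 h 52 min.

38.87 hours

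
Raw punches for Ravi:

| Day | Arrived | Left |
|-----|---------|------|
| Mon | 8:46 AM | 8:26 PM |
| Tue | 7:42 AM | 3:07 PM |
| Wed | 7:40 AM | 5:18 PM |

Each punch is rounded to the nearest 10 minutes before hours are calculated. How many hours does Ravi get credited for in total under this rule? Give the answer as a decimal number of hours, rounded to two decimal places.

28.83 hours

Mon: in 8:46 AM→8:50 AM, out 8:26 PM→8:30 PM; 11 h 40 min
Tue: in 7:42 AM→7:40 AM, out 3:07 PM→3:10 PM; 7 h 30 min
Wed: in 7:40 AM→7:40 AM, out 5:18 PM→5:20 PM; 9 h 40 min
Total credited: 28 h 50 min.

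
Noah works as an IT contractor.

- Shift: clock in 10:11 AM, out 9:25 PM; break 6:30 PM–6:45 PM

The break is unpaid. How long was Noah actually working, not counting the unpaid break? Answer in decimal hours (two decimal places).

10.98 hours

Shift: 10:11 AM–9:25 PM = 11 h 14 min; less 15 min break → 10 h 59 min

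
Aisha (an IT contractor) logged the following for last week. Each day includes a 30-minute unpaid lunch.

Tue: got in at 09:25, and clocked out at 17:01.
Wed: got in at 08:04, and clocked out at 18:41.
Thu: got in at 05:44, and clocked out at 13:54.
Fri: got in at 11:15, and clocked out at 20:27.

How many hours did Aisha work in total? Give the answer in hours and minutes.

33 h 35 min

Tue: 09:25–17:01 = 7 h 36 min; less 30 min break → 7 h 6 min
Wed: 08:04–18:41 = 10 h 37 min; less 30 min break → 10 h 7 min
Thu: 05:44–13:54 = 8 h 10 min; less 30 min break → 7 h 40 min
Fri: 11:15–20:27 = 9 h 12 min; less 30 min break → 8 h 42 min
Total: 7 h 6 min + 10 h 7 min + 7 h 40 min + 8 h 42 min = 33 h 35 min.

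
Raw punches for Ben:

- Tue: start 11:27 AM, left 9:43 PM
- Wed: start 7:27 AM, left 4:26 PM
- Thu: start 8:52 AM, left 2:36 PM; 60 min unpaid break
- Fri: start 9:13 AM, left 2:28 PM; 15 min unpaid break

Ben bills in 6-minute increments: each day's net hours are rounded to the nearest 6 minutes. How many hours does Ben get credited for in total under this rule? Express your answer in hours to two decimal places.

Tue: 11:27 AM–9:43 PM = 10 h 16 min → rounds to 10 h 18 min
Wed: 7:27 AM–4:26 PM = 8 h 59 min → rounds to 9 h 0 min
Thu: 8:52 AM–2:36 PM = 5 h 44 min − 60 min = 4 h 44 min → rounds to 4 h 42 min
Fri: 9:13 AM–2:28 PM = 5 h 15 min − 15 min = 5 h 0 min → rounds to 5 h 0 min
Total credited: 29 h 0 min.

29.00 hours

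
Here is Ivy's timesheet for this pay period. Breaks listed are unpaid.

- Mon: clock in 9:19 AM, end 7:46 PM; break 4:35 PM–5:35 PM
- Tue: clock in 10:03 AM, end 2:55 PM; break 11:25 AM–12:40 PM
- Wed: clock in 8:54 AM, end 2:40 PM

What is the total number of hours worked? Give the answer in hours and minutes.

18 h 50 min

Mon: 9:19 AM–7:46 PM = 10 h 27 min; less 60 min break → 9 h 27 min
Tue: 10:03 AM–2:55 PM = 4 h 52 min; less 75 min break → 3 h 37 min
Wed: 8:54 AM–2:40 PM = 5 h 46 min
Total: 9 h 27 min + 3 h 37 min + 5 h 46 min = 18 h 50 min.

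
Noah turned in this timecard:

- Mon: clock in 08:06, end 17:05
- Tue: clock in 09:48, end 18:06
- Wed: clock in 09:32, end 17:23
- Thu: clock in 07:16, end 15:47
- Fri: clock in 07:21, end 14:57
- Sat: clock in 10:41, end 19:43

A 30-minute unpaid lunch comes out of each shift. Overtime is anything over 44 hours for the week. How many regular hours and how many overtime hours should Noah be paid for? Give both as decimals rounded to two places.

Mon: 08:06–17:05 = 8 h 59 min; less 30 min break → 8 h 29 min
Tue: 09:48–18:06 = 8 h 18 min; less 30 min break → 7 h 48 min
Wed: 09:32–17:23 = 7 h 51 min; less 30 min break → 7 h 21 min
Thu: 07:16–15:47 = 8 h 31 min; less 30 min break → 8 h 1 min
Fri: 07:21–14:57 = 7 h 36 min; less 30 min break → 7 h 6 min
Sat: 10:41–19:43 = 9 h 2 min; less 30 min break → 8 h 32 min
Total worked: 47 h 17 min = 47.28 h.
Threshold 44 h → overtime 3 h 17 min, regular 44 h 0 min.

Regular 44.00 hours, overtime 3.28 hours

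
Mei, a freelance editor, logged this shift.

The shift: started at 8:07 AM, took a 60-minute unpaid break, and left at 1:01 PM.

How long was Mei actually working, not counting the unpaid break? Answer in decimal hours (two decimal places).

The shift: 8:07 AM–1:01 PM = 4 h 54 min; less 60 min break → 3 h 54 min

3.90 hours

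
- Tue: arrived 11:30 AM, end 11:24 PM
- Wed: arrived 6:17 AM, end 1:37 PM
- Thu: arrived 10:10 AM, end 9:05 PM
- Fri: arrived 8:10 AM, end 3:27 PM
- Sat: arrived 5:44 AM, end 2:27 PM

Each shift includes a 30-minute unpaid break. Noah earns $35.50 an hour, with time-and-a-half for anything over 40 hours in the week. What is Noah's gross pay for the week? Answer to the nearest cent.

Tue: 11:30 AM–11:24 PM = 11 h 54 min; less 30 min break → 11 h 24 min
Wed: 6:17 AM–1:37 PM = 7 h 20 min; less 30 min break → 6 h 50 min
Thu: 10:10 AM–9:05 PM = 10 h 55 min; less 30 min break → 10 h 25 min
Fri: 8:10 AM–3:27 PM = 7 h 17 min; less 30 min break → 6 h 47 min
Sat: 5:44 AM–2:27 PM = 8 h 43 min; less 30 min break → 8 h 13 min
Total worked: 43 h 39 min = 2619 min.
Regular 40 h 0 min = 2400 min at $35.50/h; overtime 3 h 39 min = 219 min at $53.25/h.
Pay = (2400 × $35.50 + 219 × $53.25) ÷ 60 = $1614.36.

$1614.36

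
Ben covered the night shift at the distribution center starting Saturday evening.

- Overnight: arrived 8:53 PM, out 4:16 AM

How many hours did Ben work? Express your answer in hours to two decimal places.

Overnight: 8:53 PM → midnight = 3 h 7 min; midnight → 4:16 AM = 4 h 16 min; span 7 h 23 min

7.38 hours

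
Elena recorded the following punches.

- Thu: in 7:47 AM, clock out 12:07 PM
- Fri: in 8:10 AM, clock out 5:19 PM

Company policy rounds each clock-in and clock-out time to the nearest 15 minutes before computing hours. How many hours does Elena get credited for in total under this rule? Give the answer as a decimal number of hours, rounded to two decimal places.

13.25 hours

Thu: in 7:47 AM→7:45 AM, out 12:07 PM→12:00 PM; 4 h 15 min
Fri: in 8:10 AM→8:15 AM, out 5:19 PM→5:15 PM; 9 h 0 min
Total credited: 13 h 15 min.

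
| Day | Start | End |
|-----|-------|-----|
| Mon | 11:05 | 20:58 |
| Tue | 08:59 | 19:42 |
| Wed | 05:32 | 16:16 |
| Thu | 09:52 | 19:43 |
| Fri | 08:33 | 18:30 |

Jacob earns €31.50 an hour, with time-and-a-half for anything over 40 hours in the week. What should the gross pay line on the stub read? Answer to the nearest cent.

Mon: 11:05–20:58 = 9 h 53 min
Tue: 08:59–19:42 = 10 h 43 min
Wed: 05:32–16:16 = 10 h 44 min
Thu: 09:52–19:43 = 9 h 51 min
Fri: 08:33–18:30 = 9 h 57 min
Total worked: 51 h 8 min = 3068 min.
Regular 40 h 0 min = 2400 min at €31.50/h; overtime 11 h 8 min = 668 min at €47.25/h.
Pay = (2400 × €31.50 + 668 × €47.25) ÷ 60 = €1786.05.

€1786.05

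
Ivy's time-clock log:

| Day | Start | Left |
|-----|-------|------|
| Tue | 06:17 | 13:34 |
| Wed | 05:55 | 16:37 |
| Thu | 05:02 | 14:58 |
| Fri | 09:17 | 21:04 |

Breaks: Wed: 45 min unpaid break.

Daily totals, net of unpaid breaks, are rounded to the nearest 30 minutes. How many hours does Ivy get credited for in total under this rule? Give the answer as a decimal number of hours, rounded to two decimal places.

39.50 hours

Tue: 06:17–13:34 = 7 h 17 min → rounds to 7 h 30 min
Wed: 05:55–16:37 = 10 h 42 min − 45 min = 9 h 57 min → rounds to 10 h 0 min
Thu: 05:02–14:58 = 9 h 56 min → rounds to 10 h 0 min
Fri: 09:17–21:04 = 11 h 47 min → rounds to 12 h 0 min
Total credited: 39 h 30 min.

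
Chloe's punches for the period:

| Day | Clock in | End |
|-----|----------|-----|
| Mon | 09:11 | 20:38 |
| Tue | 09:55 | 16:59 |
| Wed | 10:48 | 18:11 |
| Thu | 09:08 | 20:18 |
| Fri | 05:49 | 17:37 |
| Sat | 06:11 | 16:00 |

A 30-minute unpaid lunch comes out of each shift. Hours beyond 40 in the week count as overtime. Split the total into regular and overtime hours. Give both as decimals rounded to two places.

Regular 40.00 hours, overtime 15.68 hours

Mon: 09:11–20:38 = 11 h 27 min; less 30 min break → 10 h 57 min
Tue: 09:55–16:59 = 7 h 4 min; less 30 min break → 6 h 34 min
Wed: 10:48–18:11 = 7 h 23 min; less 30 min break → 6 h 53 min
Thu: 09:08–20:18 = 11 h 10 min; less 30 min break → 10 h 40 min
Fri: 05:49–17:37 = 11 h 48 min; less 30 min break → 11 h 18 min
Sat: 06:11–16:00 = 9 h 49 min; less 30 min break → 9 h 19 min
Total worked: 55 h 41 min = 55.68 h.
Threshold 40 h → overtime 15 h 41 min, regular 40 h 0 min.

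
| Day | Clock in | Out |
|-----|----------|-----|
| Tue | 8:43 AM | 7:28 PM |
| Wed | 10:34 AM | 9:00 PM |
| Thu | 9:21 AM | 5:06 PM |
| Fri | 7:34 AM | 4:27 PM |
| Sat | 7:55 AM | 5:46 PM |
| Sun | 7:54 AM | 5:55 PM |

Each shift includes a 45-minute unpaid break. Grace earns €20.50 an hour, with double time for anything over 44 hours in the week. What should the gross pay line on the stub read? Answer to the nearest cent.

Tue: 8:43 AM–7:28 PM = 10 h 45 min; less 45 min break → 10 h 0 min
Wed: 10:34 AM–9:00 PM = 10 h 26 min; less 45 min break → 9 h 41 min
Thu: 9:21 AM–5:06 PM = 7 h 45 min; less 45 min break → 7 h 0 min
Fri: 7:34 AM–4:27 PM = 8 h 53 min; less 45 min break → 8 h 8 min
Sat: 7:55 AM–5:46 PM = 9 h 51 min; less 45 min break → 9 h 6 min
Sun: 7:54 AM–5:55 PM = 10 h 1 min; less 45 min break → 9 h 16 min
Total worked: 53 h 11 min = 3191 min.
Regular 44 h 0 min = 2640 min at €20.50/h; overtime 9 h 11 min = 551 min at €41.00/h.
Pay = (2640 × €20.50 + 551 × €41.00) ÷ 60 = €1278.52.

€1278.52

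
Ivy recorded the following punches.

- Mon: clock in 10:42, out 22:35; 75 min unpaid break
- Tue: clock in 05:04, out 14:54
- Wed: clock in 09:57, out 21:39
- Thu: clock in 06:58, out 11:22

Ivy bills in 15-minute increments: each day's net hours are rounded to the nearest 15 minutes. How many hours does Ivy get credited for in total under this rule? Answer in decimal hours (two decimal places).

Mon: 10:42–22:35 = 11 h 53 min − 75 min = 10 h 38 min → rounds to 10 h 45 min
Tue: 05:04–14:54 = 9 h 50 min → rounds to 9 h 45 min
Wed: 09:57–21:39 = 11 h 42 min → rounds to 11 h 45 min
Thu: 06:58–11:22 = 4 h 24 min → rounds to 4 h 30 min
Total credited: 36 h 45 min.

36.75 hours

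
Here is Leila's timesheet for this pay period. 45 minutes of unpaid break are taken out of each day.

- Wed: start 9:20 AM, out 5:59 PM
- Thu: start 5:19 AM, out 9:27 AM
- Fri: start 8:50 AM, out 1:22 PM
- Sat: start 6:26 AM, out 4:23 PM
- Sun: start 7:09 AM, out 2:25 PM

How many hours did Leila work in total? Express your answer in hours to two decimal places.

30.78 hours

Wed: 9:20 AM–5:59 PM = 8 h 39 min; less 45 min break → 7 h 54 min
Thu: 5:19 AM–9:27 AM = 4 h 8 min; less 45 min break → 3 h 23 min
Fri: 8:50 AM–1:22 PM = 4 h 32 min; less 45 min break → 3 h 47 min
Sat: 6:26 AM–4:23 PM = 9 h 57 min; less 45 min break → 9 h 12 min
Sun: 7:09 AM–2:25 PM = 7 h 16 min; less 45 min break → 6 h 31 min
Total: 7 h 54 min + 3 h 23 min + 3 h 47 min + 9 h 12 min + 6 h 31 min = 30 h 47 min.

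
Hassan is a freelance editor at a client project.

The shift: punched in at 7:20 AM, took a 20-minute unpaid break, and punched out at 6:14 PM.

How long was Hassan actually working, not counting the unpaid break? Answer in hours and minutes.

The shift: 7:20 AM–6:14 PM = 10 h 54 min; less 20 min break → 10 h 34 min

10 h 34 min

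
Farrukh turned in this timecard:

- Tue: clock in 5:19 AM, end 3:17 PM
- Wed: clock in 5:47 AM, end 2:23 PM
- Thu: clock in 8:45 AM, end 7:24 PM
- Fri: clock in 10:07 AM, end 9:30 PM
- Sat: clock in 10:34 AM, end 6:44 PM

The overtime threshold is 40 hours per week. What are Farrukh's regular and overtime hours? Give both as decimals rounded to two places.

Tue: 5:19 AM–3:17 PM = 9 h 58 min
Wed: 5:47 AM–2:23 PM = 8 h 36 min
Thu: 8:45 AM–7:24 PM = 10 h 39 min
Fri: 10:07 AM–9:30 PM = 11 h 23 min
Sat: 10:34 AM–6:44 PM = 8 h 10 min
Total worked: 48 h 46 min = 48.77 h.
Threshold 40 h → overtime 8 h 46 min, regular 40 h 0 min.

Regular 40.00 hours, overtime 8.77 hours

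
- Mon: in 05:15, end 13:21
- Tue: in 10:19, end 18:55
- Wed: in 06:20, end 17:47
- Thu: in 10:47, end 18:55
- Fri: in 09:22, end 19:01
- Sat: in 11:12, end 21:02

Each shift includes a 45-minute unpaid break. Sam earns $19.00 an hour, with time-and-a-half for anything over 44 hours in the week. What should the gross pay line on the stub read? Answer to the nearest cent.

Mon: 05:15–13:21 = 8 h 6 min; less 45 min break → 7 h 21 min
Tue: 10:19–18:55 = 8 h 36 min; less 45 min break → 7 h 51 min
Wed: 06:20–17:47 = 11 h 27 min; less 45 min break → 10 h 42 min
Thu: 10:47–18:55 = 8 h 8 min; less 45 min break → 7 h 23 min
Fri: 09:22–19:01 = 9 h 39 min; less 45 min break → 8 h 54 min
Sat: 11:12–21:02 = 9 h 50 min; less 45 min break → 9 h 5 min
Total worked: 51 h 16 min = 3076 min.
Regular 44 h 0 min = 2640 min at $19.00/h; overtime 7 h 16 min = 436 min at $28.50/h.
Pay = (2640 × $19.00 + 436 × $28.50) ÷ 60 = $1043.10.

$1043.10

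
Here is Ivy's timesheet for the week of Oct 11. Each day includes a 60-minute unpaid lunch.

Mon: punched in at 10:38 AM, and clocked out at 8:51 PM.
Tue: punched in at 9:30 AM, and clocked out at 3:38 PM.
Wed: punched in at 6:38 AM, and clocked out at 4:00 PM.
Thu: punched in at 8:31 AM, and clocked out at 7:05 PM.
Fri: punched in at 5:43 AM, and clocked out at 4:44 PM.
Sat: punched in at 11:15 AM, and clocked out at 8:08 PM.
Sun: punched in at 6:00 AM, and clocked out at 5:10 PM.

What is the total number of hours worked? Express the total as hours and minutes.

60 h 21 min

Mon: 10:38 AM–8:51 PM = 10 h 13 min; less 60 min break → 9 h 13 min
Tue: 9:30 AM–3:38 PM = 6 h 8 min; less 60 min break → 5 h 8 min
Wed: 6:38 AM–4:00 PM = 9 h 22 min; less 60 min break → 8 h 22 min
Thu: 8:31 AM–7:05 PM = 10 h 34 min; less 60 min break → 9 h 34 min
Fri: 5:43 AM–4:44 PM = 11 h 1 min; less 60 min break → 10 h 1 min
Sat: 11:15 AM–8:08 PM = 8 h 53 min; less 60 min break → 7 h 53 min
Sun: 6:00 AM–5:10 PM = 11 h 10 min; less 60 min break → 10 h 10 min
Total: 9 h 13 min + 5 h 8 min + 8 h 22 min + 9 h 34 min + 10 h 1 min + 7 h 53 min + 10 h 10 min = 60 h 21 min.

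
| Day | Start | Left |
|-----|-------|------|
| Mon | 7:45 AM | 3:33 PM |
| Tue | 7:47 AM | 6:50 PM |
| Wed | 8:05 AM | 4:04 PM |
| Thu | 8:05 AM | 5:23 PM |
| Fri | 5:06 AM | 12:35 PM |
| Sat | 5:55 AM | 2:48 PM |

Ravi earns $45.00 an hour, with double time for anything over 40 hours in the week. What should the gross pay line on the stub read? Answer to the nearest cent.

Mon: 7:45 AM–3:33 PM = 7 h 48 min
Tue: 7:47 AM–6:50 PM = 11 h 3 min
Wed: 8:05 AM–4:04 PM = 7 h 59 min
Thu: 8:05 AM–5:23 PM = 9 h 18 min
Fri: 5:06 AM–12:35 PM = 7 h 29 min
Sat: 5:55 AM–2:48 PM = 8 h 53 min
Total worked: 52 h 30 min = 3150 min.
Regular 40 h 0 min = 2400 min at $45.00/h; overtime 12 h 30 min = 750 min at $90.00/h.
Pay = (2400 × $45.00 + 750 × $90.00) ÷ 60 = $2925.00.

$2925.00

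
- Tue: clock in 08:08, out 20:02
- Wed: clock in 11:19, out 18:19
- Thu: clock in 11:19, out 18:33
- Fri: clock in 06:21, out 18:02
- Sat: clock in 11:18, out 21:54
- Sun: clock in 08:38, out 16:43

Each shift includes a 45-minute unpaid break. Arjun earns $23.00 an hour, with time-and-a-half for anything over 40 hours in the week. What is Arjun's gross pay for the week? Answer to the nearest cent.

$1334.00

Tue: 08:08–20:02 = 11 h 54 min; less 45 min break → 11 h 9 min
Wed: 11:19–18:19 = 7 h 0 min; less 45 min break → 6 h 15 min
Thu: 11:19–18:33 = 7 h 14 min; less 45 min break → 6 h 29 min
Fri: 06:21–18:02 = 11 h 41 min; less 45 min break → 10 h 56 min
Sat: 11:18–21:54 = 10 h 36 min; less 45 min break → 9 h 51 min
Sun: 08:38–16:43 = 8 h 5 min; less 45 min break → 7 h 20 min
Total worked: 52 h 0 min = 3120 min.
Regular 40 h 0 min = 2400 min at $23.00/h; overtime 12 h 0 min = 720 min at $34.50/h.
Pay = (2400 × $23.00 + 720 × $34.50) ÷ 60 = $1334.00.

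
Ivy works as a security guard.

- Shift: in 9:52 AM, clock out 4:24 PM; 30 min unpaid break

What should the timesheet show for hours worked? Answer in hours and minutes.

Shift: 9:52 AM–4:24 PM = 6 h 32 min; less 30 min break → 6 h 2 min

6 h 2 min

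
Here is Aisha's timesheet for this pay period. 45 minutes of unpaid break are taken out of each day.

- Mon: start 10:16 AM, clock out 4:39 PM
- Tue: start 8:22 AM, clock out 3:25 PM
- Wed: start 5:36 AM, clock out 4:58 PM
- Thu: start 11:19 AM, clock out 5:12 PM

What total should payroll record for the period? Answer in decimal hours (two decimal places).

27.68 hours

Mon: 10:16 AM–4:39 PM = 6 h 23 min; less 45 min break → 5 h 38 min
Tue: 8:22 AM–3:25 PM = 7 h 3 min; less 45 min break → 6 h 18 min
Wed: 5:36 AM–4:58 PM = 11 h 22 min; less 45 min break → 10 h 37 min
Thu: 11:19 AM–5:12 PM = 5 h 53 min; less 45 min break → 5 h 8 min
Total: 5 h 38 min + 6 h 18 min + 10 h 37 min + 5 h 8 min = 27 h 41 min.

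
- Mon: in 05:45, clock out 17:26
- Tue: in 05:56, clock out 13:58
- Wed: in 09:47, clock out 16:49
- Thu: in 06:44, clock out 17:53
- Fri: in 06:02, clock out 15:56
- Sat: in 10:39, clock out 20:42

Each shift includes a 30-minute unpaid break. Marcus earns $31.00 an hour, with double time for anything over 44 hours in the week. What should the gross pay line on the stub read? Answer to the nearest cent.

Mon: 05:45–17:26 = 11 h 41 min; less 30 min break → 11 h 11 min
Tue: 05:56–13:58 = 8 h 2 min; less 30 min break → 7 h 32 min
Wed: 09:47–16:49 = 7 h 2 min; less 30 min break → 6 h 32 min
Thu: 06:44–17:53 = 11 h 9 min; less 30 min break → 10 h 39 min
Fri: 06:02–15:56 = 9 h 54 min; less 30 min break → 9 h 24 min
Sat: 10:39–20:42 = 10 h 3 min; less 30 min break → 9 h 33 min
Total worked: 54 h 51 min = 3291 min.
Regular 44 h 0 min = 2640 min at $31.00/h; overtime 10 h 51 min = 651 min at $62.00/h.
Pay = (2640 × $31.00 + 651 × $62.00) ÷ 60 = $2036.70.

$2036.70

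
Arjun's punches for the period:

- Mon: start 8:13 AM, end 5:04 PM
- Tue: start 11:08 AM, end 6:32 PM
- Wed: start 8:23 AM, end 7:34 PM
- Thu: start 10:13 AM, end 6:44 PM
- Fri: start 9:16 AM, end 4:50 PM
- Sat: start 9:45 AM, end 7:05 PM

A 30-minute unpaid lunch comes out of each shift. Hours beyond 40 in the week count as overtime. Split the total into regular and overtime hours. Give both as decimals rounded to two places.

Regular 40.00 hours, overtime 9.85 hours

Mon: 8:13 AM–5:04 PM = 8 h 51 min; less 30 min break → 8 h 21 min
Tue: 11:08 AM–6:32 PM = 7 h 24 min; less 30 min break → 6 h 54 min
Wed: 8:23 AM–7:34 PM = 11 h 11 min; less 30 min break → 10 h 41 min
Thu: 10:13 AM–6:44 PM = 8 h 31 min; less 30 min break → 8 h 1 min
Fri: 9:16 AM–4:50 PM = 7 h 34 min; less 30 min break → 7 h 4 min
Sat: 9:45 AM–7:05 PM = 9 h 20 min; less 30 min break → 8 h 50 min
Total worked: 49 h 51 min = 49.85 h.
Threshold 40 h → overtime 9 h 51 min, regular 40 h 0 min.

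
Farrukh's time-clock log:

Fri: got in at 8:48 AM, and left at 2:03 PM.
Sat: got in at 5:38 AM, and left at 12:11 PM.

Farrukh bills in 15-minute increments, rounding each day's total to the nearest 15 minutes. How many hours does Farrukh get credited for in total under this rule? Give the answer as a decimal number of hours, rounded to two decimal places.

11.75 hours

Fri: 8:48 AM–2:03 PM = 5 h 15 min → rounds to 5 h 15 min
Sat: 5:38 AM–12:11 PM = 6 h 33 min → rounds to 6 h 30 min
Total credited: 11 h 45 min.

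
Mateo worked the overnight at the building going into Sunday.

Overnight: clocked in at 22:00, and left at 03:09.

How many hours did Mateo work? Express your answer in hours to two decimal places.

5.15 hours

Overnight: 22:00 → midnight = 2 h 0 min; midnight → 03:09 = 3 h 9 min; span 5 h 9 min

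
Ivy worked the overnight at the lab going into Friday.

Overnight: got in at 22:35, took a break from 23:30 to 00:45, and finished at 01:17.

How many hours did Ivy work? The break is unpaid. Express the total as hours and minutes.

1 h 27 min

Overnight: 22:35 → midnight = 1 h 25 min; midnight → 01:17 = 1 h 17 min; span 2 h 42 min; less 75 min break → 1 h 27 min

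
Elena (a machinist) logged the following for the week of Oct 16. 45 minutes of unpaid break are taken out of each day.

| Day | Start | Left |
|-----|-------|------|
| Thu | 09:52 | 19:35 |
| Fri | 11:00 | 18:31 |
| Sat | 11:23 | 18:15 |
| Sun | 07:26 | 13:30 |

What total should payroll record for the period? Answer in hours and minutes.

Thu: 09:52–19:35 = 9 h 43 min; less 45 min break → 8 h 58 min
Fri: 11:00–18:31 = 7 h 31 min; less 45 min break → 6 h 46 min
Sat: 11:23–18:15 = 6 h 52 min; less 45 min break → 6 h 7 min
Sun: 07:26–13:30 = 6 h 4 min; less 45 min break → 5 h 19 min
Total: 8 h 58 min + 6 h 46 min + 6 h 7 min + 5 h 19 min = 27 h 10 min.

27 h 10 min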